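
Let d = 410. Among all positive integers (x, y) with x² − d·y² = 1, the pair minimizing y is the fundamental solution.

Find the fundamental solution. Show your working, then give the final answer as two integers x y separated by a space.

[20; 4,40] for √410; ℓ=2 ⇒ convergent index 1
i=0: a=20 ⇒ p=20, q=1
i=1: a=4 ⇒ p=81, q=4
fundamental: x₁=81, y₁=4  (since 6561 − 410·16 = 1)

81 4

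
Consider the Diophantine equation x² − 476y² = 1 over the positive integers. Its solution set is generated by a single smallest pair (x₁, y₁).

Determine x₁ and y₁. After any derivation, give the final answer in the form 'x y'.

√476 → a₀=21, period (1,4,2,10,2,4,1,42); ℓ=8 even so k=7
a_0=21:  p_0=21·1+0=21,  q_0=21·0+1=1
…
a_2=4:  p_2=4·22+21=109,  q_2=4·1+1=5
a_3=2:  p_3=2·109+22=240,  q_3=2·5+1=11
…
a_5=2:  p_5=2·2509+240=5258,  q_5=2·115+11=241
a_6=4:  p_6=4·5258+2509=23541,  q_6=4·241+115=1079
a_7=1:  p_7=1·23541+5258=28799,  q_7=1·1079+241=1320
→ (28799, 1320).  Check: 28799²=829382401, 476·1320²=829382400, difference 1.

28799 1320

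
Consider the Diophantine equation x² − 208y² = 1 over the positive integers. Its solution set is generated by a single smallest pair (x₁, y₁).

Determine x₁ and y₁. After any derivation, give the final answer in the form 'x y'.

649 45

√208 → a₀=14, period (2,2,1,2,2,28); ℓ=6 even so k=5
k=0  a_k=14  p_k/q_k = 14/1
…
k=3  a_k=1  p_k/q_k = 101/7
k=4  a_k=2  p_k/q_k = 274/19
k=5  a_k=2  p_k/q_k = 649/45
fundamental: x₁=649, y₁=45  (since 421201 − 208·2025 = 1)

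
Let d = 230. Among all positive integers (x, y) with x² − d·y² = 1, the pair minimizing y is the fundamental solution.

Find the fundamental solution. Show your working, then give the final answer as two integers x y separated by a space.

91 6

√230 → a₀=15, period (6,30); ℓ=2 even so k=1
a_0=15:  p_0=15·1+0=15,  q_0=15·0+1=1
a_1=6:  p_1=6·15+1=91,  q_1=6·1+0=6
fundamental: x₁=91, y₁=6  (since 8281 − 230·36 = 1)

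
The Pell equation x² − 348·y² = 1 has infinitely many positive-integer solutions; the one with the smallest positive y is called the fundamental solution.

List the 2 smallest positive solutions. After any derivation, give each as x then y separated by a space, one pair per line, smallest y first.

√348 = [18; 1,1,1,8,1,1,1,36, …], period ℓ=8 (even) → k=7
i=0: a=18 ⇒ p=18, q=1
i=1: a=1 ⇒ p=19, q=1
i=2: a=1 ⇒ p=37, q=2
i=3: a=1 ⇒ p=56, q=3
i=4: a=8 ⇒ p=485, q=26
i=5: a=1 ⇒ p=541, q=29
i=6: a=1 ⇒ p=1026, q=55
i=7: a=1 ⇒ p=1567, q=84
(x₁, y₁) = (1567, 84);  1567² − 348·84² = 1 ✓
(1567+84√348)^2 = 4910977 + 263256√348

1567 84
4910977 263256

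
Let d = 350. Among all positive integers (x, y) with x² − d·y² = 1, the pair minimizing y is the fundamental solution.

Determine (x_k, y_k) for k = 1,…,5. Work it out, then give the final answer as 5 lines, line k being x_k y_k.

449 24
403201 21552
362074049 19353672
325142092801 17379575904
291977237261249 15606839808120

d=350: √d = [18; 1,2,2,2,1,36] (ℓ=6, even), read p_5/q_5
k=0  a_k=18  p_k/q_k = 18/1
…
k=2  a_k=2  p_k/q_k = 56/3
k=3  a_k=2  p_k/q_k = 131/7
k=4  a_k=2  p_k/q_k = 318/17
k=5  a_k=1  p_k/q_k = 449/24
fundamental: x₁=449, y₁=24  (since 201601 − 350·576 = 1)
(x_2, y_2) = (449·449 + 350·24·24, 449·24 + 24·449) = (403201, 21552)
(x_3, y_3) = (449·403201 + 350·24·21552, 449·21552 + 24·403201) = (362074049, 19353672)
(x_4, y_4) = (449·362074049 + 350·24·19353672, 449·19353672 + 24·362074049) = (325142092801, 17379575904)
(x_5, y_5) = (449·325142092801 + 350·24·17379575904, 449·17379575904 + 24·325142092801) = (291977237261249, 15606839808120)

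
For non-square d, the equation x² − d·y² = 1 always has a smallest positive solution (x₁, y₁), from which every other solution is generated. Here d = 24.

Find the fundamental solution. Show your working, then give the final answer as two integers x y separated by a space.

√24 → a₀=4, period (1,8); ℓ=2 even so k=1
i=0: a=4 ⇒ p=4, q=1
i=1: a=1 ⇒ p=5, q=1
fundamental: x₁=5, y₁=1  (since 25 − 24·1 = 1)

5 1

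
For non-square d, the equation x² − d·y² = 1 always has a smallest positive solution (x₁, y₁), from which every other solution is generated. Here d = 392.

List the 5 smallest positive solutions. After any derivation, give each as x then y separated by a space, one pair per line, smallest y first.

√392 → a₀=19, period (1,3,1,38); ℓ=4 even so k=3
k=0  a_k=19  p_k/q_k = 19/1
k=1  a_k=1  p_k/q_k = 20/1
k=2  a_k=3  p_k/q_k = 79/4
k=3  a_k=1  p_k/q_k = 99/5
→ (99, 5).  Check: 99²=9801, 392·5²=9800, difference 1.
k=2:  x_2 = 99·99+392·5·5 = 19601,  y_2 = 99·5+5·99 = 990
k=3:  x_3 = 99·19601+392·5·990 = 3880899,  y_3 = 99·990+5·19601 = 196015
k=4:  x_4 = 99·3880899+392·5·196015 = 768398401,  y_4 = 99·196015+5·3880899 = 38809980
k=5:  x_5 = 99·768398401+392·5·38809980 = 152139002499,  y_5 = 99·38809980+5·768398401 = 7684180025

99 5
19601 990
3880899 196015
768398401 38809980
152139002499 7684180025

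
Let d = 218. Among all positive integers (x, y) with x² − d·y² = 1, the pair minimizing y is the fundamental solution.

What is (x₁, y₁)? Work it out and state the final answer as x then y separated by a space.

126003 8534

[14; 1,3,3,1,28] for √218; ℓ=5 ⇒ convergent index 9
a_0=14:  p_0=14·1+0=14,  q_0=14·0+1=1
…
a_2=3:  p_2=3·15+14=59,  q_2=3·1+1=4
a_3=3:  p_3=3·59+15=192,  q_3=3·4+1=13
…
a_7=3:  p_7=3·7471+7220=29633,  q_7=3·506+489=2007
a_8=3:  p_8=3·29633+7471=96370,  q_8=3·2007+506=6527
a_9=1:  p_9=1·96370+29633=126003,  q_9=1·6527+2007=8534
fundamental: x₁=126003, y₁=8534  (since 15876756009 − 218·72829156 = 1)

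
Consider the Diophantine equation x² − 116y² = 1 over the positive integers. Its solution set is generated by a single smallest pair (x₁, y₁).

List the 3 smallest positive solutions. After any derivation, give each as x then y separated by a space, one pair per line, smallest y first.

9801 910
192119201 17837820
3765920568201 349656946730

√116 → a₀=10, period (1,3,2,1,4,1,2,3,1,20); ℓ=10 even so k=9
a_0=10:  p_0=10·1+0=10,  q_0=10·0+1=1
…
a_7=2:  p_7=2·797+657=2251,  q_7=2·74+61=209
a_8=3:  p_8=3·2251+797=7550,  q_8=3·209+74=701
a_9=1:  p_9=1·7550+2251=9801,  q_9=1·701+209=910
fundamental: x₁=9801, y₁=910  (since 96059601 − 116·828100 = 1)
(9801+910√116)^2 = 192119201 + 17837820√116
(9801+910√116)^3 = 3765920568201 + 349656946730√116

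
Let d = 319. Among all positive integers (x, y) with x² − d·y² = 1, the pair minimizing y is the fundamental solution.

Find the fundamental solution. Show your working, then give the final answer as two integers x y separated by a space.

√319 = [17; 1,6,5,1,4,…,6,1,34, …], period ℓ=14 (even) → k=13
a_0=17:  p_0=17·1+0=17,  q_0=17·0+1=1
a_1=1:  p_1=1·17+1=18,  q_1=1·1+0=1
…
a_5=4:  p_5=4·768+643=3715,  q_5=4·43+36=208
a_6=3:  p_6=3·3715+768=11913,  q_6=3·208+43=667
…
a_9=4:  p_9=4·58797+15628=250816,  q_9=4·3292+875=14043
…
a_12=6:  p_12=6·1798881+309613=11102899,  q_12=6·100718+17335=621643
a_13=1:  p_13=1·11102899+1798881=12901780,  q_13=1·621643+100718=722361
(x₁, y₁) = (12901780, 722361);  12901780² − 319·722361² = 1 ✓

12901780 722361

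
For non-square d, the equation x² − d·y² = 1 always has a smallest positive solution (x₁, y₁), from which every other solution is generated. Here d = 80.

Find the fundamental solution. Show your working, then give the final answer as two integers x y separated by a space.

9 1

[8; 1,16] for √80; ℓ=2 ⇒ convergent index 1
step 0: (8, 1)  from 8·(1,0) + (0,1)
step 1: (9, 1)  from 1·(8,1) + (1,0)
(x₁, y₁) = (9, 1);  9² − 80·1² = 1 ✓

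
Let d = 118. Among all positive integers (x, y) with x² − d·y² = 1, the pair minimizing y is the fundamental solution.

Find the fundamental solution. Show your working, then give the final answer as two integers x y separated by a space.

306917 28254

√118 = [10; 1,6,3,2,10,2,3,6,1,20, …], period ℓ=10 (even) → k=9
k=0  a_k=10  p_k/q_k = 10/1
k=1  a_k=1  p_k/q_k = 11/1
…
k=4  a_k=2  p_k/q_k = 554/51
k=5  a_k=10  p_k/q_k = 5779/532
…
k=7  a_k=3  p_k/q_k = 42115/3877
k=8  a_k=6  p_k/q_k = 264802/24377
k=9  a_k=1  p_k/q_k = 306917/28254
fundamental: x₁=306917, y₁=28254  (since 94198044889 − 118·798288516 = 1)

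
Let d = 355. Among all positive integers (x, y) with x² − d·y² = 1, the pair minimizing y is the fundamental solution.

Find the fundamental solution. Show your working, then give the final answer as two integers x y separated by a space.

√355 = [18; 1,5,3,3,1,6,1,3,3,5,1,36, …], period ℓ=12 (even) → k=11
i=0: a=18 ⇒ p=18, q=1
i=1: a=1 ⇒ p=19, q=1
i=2: a=5 ⇒ p=113, q=6
i=3: a=3 ⇒ p=358, q=19
…
i=6: a=6 ⇒ p=10457, q=555
…
i=8: a=3 ⇒ p=46463, q=2466
…
i=10: a=5 ⇒ p=803418, q=42641
i=11: a=1 ⇒ p=954809, q=50676
(x₁, y₁) = (954809, 50676);  954809² − 355·50676² = 1 ✓

954809 50676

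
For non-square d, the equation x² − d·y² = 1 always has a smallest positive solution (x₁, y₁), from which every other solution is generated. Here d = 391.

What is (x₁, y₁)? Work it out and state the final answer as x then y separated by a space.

√391 → a₀=19, period (1,3,2,2,1,…,3,1,38); ℓ=16 even so k=15
step 0: (19, 1)  from 19·(1,0) + (0,1)
step 1: (20, 1)  from 1·(19,1) + (1,0)
step 2: (79, 4)  from 3·(20,1) + (19,1)
step 3: (178, 9)  from 2·(79,4) + (20,1)
step 4: (435, 22)  from 2·(178,9) + (79,4)
step 5: (613, 31)  from 1·(435,22) + (178,9)
step 6: (1048, 53)  from 1·(613,31) + (435,22)
…
step 9: (107747, 5449)  from 2·(52519,2656) + (2709,137)
step 10: (160266, 8105)  from 1·(107747,5449) + (52519,2656)
step 11: (268013, 13554)  from 1·(160266,8105) + (107747,5449)
step 12: (696292, 35213)  from 2·(268013,13554) + (160266,8105)
…
step 14: (5678083, 287153)  from 3·(1660597,83980) + (696292,35213)
step 15: (7338680, 371133)  from 1·(5678083,287153) + (1660597,83980)
→ (7338680, 371133).  Check: 7338680²=53856224142400, 391·371133²=53856224142399, difference 1.

7338680 371133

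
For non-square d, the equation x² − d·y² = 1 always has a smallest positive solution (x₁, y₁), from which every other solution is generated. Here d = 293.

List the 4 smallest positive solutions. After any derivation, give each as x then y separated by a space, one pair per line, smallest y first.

[17; 8,1,1,8,34] for √293; ℓ=5 ⇒ convergent index 9
k=0  a_k=17  p_k/q_k = 17/1
k=1  a_k=8  p_k/q_k = 137/8
k=2  a_k=1  p_k/q_k = 154/9
k=3  a_k=1  p_k/q_k = 291/17
k=4  a_k=8  p_k/q_k = 2482/145
k=5  a_k=34  p_k/q_k = 84679/4947
k=6  a_k=8  p_k/q_k = 679914/39721
…
k=8  a_k=1  p_k/q_k = 1444507/84389
k=9  a_k=8  p_k/q_k = 12320649/719780
fundamental: x₁=12320649, y₁=719780  (since 151798391781201 − 293·518083248400 = 1)
k=2:  x_2 = 12320649·12320649+293·719780·719780 = 303596783562401,  y_2 = 12320649·719780+719780·12320649 = 17736313474440
k=3:  x_3 = 12320649·303596783562401+293·719780·17736313474440 = 7481018815602612315849,  y_3 = 12320649·17736313474440+719780·303596783562401 = 437045785745090703340
k=4:  x_4 = 12320649·7481018815602612315849+293·719780·437045785745090703340 = 184342013978870716056521769601,  y_4 = 12320649·437045785745090703340+719780·7481018815602612315849 = 10769375446188914321717060880

12320649 719780
303596783562401 17736313474440
7481018815602612315849 437045785745090703340
184342013978870716056521769601 10769375446188914321717060880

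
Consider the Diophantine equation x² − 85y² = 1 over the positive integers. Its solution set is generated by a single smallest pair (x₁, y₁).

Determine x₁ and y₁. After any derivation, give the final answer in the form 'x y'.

285769 30996

d=85: √d = [9; 4,1,1,4,18] (ℓ=5, odd), read p_9/q_9
a_0=9:  p_0=9·1+0=9,  q_0=9·0+1=1
…
a_3=1:  p_3=1·46+37=83,  q_3=1·5+4=9
…
a_6=4:  p_6=4·6887+378=27926,  q_6=4·747+41=3029
a_7=1:  p_7=1·27926+6887=34813,  q_7=1·3029+747=3776
a_8=1:  p_8=1·34813+27926=62739,  q_8=1·3776+3029=6805
a_9=4:  p_9=4·62739+34813=285769,  q_9=4·6805+3776=30996
→ (285769, 30996).  Check: 285769²=81663921361, 85·30996²=81663921360, difference 1.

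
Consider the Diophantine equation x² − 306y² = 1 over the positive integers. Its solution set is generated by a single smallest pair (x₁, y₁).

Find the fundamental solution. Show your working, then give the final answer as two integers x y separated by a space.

d=306: √d = [17; 2,34] (ℓ=2, even), read p_1/q_1
i=0: a=17 ⇒ p=17, q=1
i=1: a=2 ⇒ p=35, q=2
(x₁, y₁) = (35, 2);  35² − 306·2² = 1 ✓

35 2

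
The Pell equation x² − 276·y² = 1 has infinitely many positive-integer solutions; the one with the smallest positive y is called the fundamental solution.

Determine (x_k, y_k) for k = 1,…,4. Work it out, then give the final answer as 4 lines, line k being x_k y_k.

√276 → a₀=16, period (1,1,1,1,2,2,2,1,1,1,1,32); ℓ=12 even so k=11
step 0: (16, 1)  from 16·(1,0) + (0,1)
step 1: (17, 1)  from 1·(16,1) + (1,0)
…
step 3: (50, 3)  from 1·(33,2) + (17,1)
step 4: (83, 5)  from 1·(50,3) + (33,2)
step 5: (216, 13)  from 2·(83,5) + (50,3)
…
step 7: (1246, 75)  from 2·(515,31) + (216,13)
step 8: (1761, 106)  from 1·(1246,75) + (515,31)
…
step 10: (4768, 287)  from 1·(3007,181) + (1761,106)
step 11: (7775, 468)  from 1·(4768,287) + (3007,181)
(x₁, y₁) = (7775, 468);  7775² − 276·468² = 1 ✓
n=2: (7775,468)∘(7775,468) = (7775·7775+276·468·468, 7775·468+468·7775) = (120901249,7277400)
n=3: (120901249,7277400)∘(7775,468) = (7775·120901249+276·468·7277400, 7775·7277400+468·120901249) = (1880014414175,113163569532)
n=4: (1880014414175,113163569532)∘(7775,468) = (7775·1880014414175+276·468·113163569532, 7775·113163569532+468·1880014414175) = (29234224019520001,1759693498945200)

7775 468
120901249 7277400
1880014414175 113163569532
29234224019520001 1759693498945200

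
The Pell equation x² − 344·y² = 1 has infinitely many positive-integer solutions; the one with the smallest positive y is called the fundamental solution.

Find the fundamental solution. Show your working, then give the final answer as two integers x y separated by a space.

√344 → a₀=18, period (1,1,4,1,3,1,4,1,1,36); ℓ=10 even so k=9
k=0  a_k=18  p_k/q_k = 18/1
…
k=2  a_k=1  p_k/q_k = 37/2
…
k=4  a_k=1  p_k/q_k = 204/11
…
k=7  a_k=4  p_k/q_k = 4711/254
k=8  a_k=1  p_k/q_k = 5694/307
k=9  a_k=1  p_k/q_k = 10405/561
(x₁, y₁) = (10405, 561);  10405² − 344·561² = 1 ✓

10405 561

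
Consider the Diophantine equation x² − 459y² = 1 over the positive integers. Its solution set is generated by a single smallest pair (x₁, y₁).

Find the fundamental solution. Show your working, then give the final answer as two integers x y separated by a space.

499850 23331

[21; 2,2,1,4,21,4,1,2,2,42] for √459; ℓ=10 ⇒ convergent index 9
a_0=21:  p_0=21·1+0=21,  q_0=21·0+1=1
…
a_8=2:  p_8=2·75692+60695=212079,  q_8=2·3533+2833=9899
a_9=2:  p_9=2·212079+75692=499850,  q_9=2·9899+3533=23331
→ (499850, 23331).  Check: 499850²=249850022500, 459·23331²=249850022499, difference 1.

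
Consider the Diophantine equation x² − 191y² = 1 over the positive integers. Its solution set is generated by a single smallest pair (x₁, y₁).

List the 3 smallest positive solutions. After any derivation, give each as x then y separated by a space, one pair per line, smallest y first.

8994000 650783
161784071999999 11706284604000
2910171887135973018000 210572647456751349217

√191 → a₀=13, period (1,4,1,1,3,…,4,1,26); ℓ=16 even so k=15
step 0: (13, 1)  from 13·(1,0) + (0,1)
step 1: (14, 1)  from 1·(13,1) + (1,0)
step 2: (69, 5)  from 4·(14,1) + (13,1)
…
step 4: (152, 11)  from 1·(83,6) + (69,5)
step 5: (539, 39)  from 3·(152,11) + (83,6)
step 6: (1230, 89)  from 2·(539,39) + (152,11)
step 7: (2999, 217)  from 2·(1230,89) + (539,39)
step 8: (40217, 2910)  from 13·(2999,217) + (1230,89)
…
step 10: (207083, 14984)  from 2·(83433,6037) + (40217,2910)
step 11: (704682, 50989)  from 3·(207083,14984) + (83433,6037)
step 12: (911765, 65973)  from 1·(704682,50989) + (207083,14984)
step 13: (1616447, 116962)  from 1·(911765,65973) + (704682,50989)
step 14: (7377553, 533821)  from 4·(1616447,116962) + (911765,65973)
step 15: (8994000, 650783)  from 1·(7377553,533821) + (1616447,116962)
fundamental: x₁=8994000, y₁=650783  (since 80892036000000 − 191·423518513089 = 1)
k=2:  x_2 = 8994000·8994000+191·650783·650783 = 161784071999999,  y_2 = 8994000·650783+650783·8994000 = 11706284604000
k=3:  x_3 = 8994000·161784071999999+191·650783·11706284604000 = 2910171887135973018000,  y_3 = 8994000·11706284604000+650783·161784071999999 = 210572647456751349217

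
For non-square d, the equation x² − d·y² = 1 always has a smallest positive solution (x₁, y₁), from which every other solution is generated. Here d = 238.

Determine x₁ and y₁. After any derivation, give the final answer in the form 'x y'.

11663 756

[15; 2,2,1,14,1,2,2,30] for √238; ℓ=8 ⇒ convergent index 7
a_0=15:  p_0=15·1+0=15,  q_0=15·0+1=1
…
a_2=2:  p_2=2·31+15=77,  q_2=2·2+1=5
a_3=1:  p_3=1·77+31=108,  q_3=1·5+2=7
a_4=14:  p_4=14·108+77=1589,  q_4=14·7+5=103
…
a_6=2:  p_6=2·1697+1589=4983,  q_6=2·110+103=323
a_7=2:  p_7=2·4983+1697=11663,  q_7=2·323+110=756
fundamental: x₁=11663, y₁=756  (since 136025569 − 238·571536 = 1)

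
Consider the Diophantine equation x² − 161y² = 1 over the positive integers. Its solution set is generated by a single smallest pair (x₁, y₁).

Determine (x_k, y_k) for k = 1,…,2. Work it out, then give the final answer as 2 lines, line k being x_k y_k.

11775 928
277301249 21854400

√161 = [12; 1,2,4,1,2,1,4,2,1,24, …], period ℓ=10 (even) → k=9
step 0: (12, 1)  from 12·(1,0) + (0,1)
…
step 3: (165, 13)  from 4·(38,3) + (13,1)
step 4: (203, 16)  from 1·(165,13) + (38,3)
step 5: (571, 45)  from 2·(203,16) + (165,13)
step 6: (774, 61)  from 1·(571,45) + (203,16)
…
step 8: (8108, 639)  from 2·(3667,289) + (774,61)
step 9: (11775, 928)  from 1·(8108,639) + (3667,289)
→ (11775, 928).  Check: 11775²=138650625, 161·928²=138650624, difference 1.
(11775+928√161)^2 = 277301249 + 21854400√161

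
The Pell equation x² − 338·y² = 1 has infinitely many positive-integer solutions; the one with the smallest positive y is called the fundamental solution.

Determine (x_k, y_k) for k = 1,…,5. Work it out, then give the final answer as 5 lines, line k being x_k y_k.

114243 6214
26102926097 1419812004
5964153172084899 324407165539730
1362725501650887306817 74122495624090936776
311363698964240484013304163 16935952534841634614661406

d=338: √d = [18; 2,1,1,2,36] (ℓ=5, odd), read p_9/q_9
step 0: (18, 1)  from 18·(1,0) + (0,1)
…
step 8: (43958, 2391)  from 1·(26327,1432) + (17631,959)
step 9: (114243, 6214)  from 2·(43958,2391) + (26327,1432)
fundamental: x₁=114243, y₁=6214  (since 13051463049 − 338·38613796 = 1)
n=2: (114243,6214)∘(114243,6214) = (114243·114243+338·6214·6214, 114243·6214+6214·114243) = (26102926097,1419812004)
n=3: (26102926097,1419812004)∘(114243,6214) = (114243·26102926097+338·6214·1419812004, 114243·1419812004+6214·26102926097) = (5964153172084899,324407165539730)
n=4: (5964153172084899,324407165539730)∘(114243,6214) = (114243·5964153172084899+338·6214·324407165539730, 114243·324407165539730+6214·5964153172084899) = (1362725501650887306817,74122495624090936776)
n=5: (1362725501650887306817,74122495624090936776)∘(114243,6214) = (114243·1362725501650887306817+338·6214·74122495624090936776, 114243·74122495624090936776+6214·1362725501650887306817) = (311363698964240484013304163,16935952534841634614661406)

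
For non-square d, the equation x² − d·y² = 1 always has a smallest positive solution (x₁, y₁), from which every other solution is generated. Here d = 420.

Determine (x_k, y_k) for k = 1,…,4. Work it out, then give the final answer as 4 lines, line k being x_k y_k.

√420 = [20; 2,40, …], period ℓ=2 (even) → k=1
a_0=20:  p_0=20·1+0=20,  q_0=20·0+1=1
a_1=2:  p_1=2·20+1=41,  q_1=2·1+0=2
fundamental: x₁=41, y₁=2  (since 1681 − 420·4 = 1)
(41+2√420)^2 = 3361 + 164√420
(41+2√420)^3 = 275561 + 13446√420
(41+2√420)^4 = 22592641 + 1102408√420

41 2
3361 164
275561 13446
22592641 1102408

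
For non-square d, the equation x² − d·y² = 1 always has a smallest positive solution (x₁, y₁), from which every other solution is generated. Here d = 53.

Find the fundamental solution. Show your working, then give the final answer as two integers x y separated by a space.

√53 = [7; 3,1,1,3,14, …], period ℓ=5 (odd) → k=9
step 0: (7, 1)  from 7·(1,0) + (0,1)
step 1: (22, 3)  from 3·(7,1) + (1,0)
…
step 3: (51, 7)  from 1·(29,4) + (22,3)
…
step 5: (2599, 357)  from 14·(182,25) + (51,7)
…
step 8: (18557, 2549)  from 1·(10578,1453) + (7979,1096)
step 9: (66249, 9100)  from 3·(18557,2549) + (10578,1453)
fundamental: x₁=66249, y₁=9100  (since 4388930001 − 53·82810000 = 1)

66249 9100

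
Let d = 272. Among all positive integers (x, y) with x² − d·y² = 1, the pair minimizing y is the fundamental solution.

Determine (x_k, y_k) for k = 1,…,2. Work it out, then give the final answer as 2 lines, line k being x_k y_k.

33 2
2177 132

√272 → a₀=16, period (2,32); ℓ=2 even so k=1
k=0  a_k=16  p_k/q_k = 16/1
k=1  a_k=2  p_k/q_k = 33/2
→ (33, 2).  Check: 33²=1089, 272·2²=1088, difference 1.
n=2: (33,2)∘(33,2) = (33·33+272·2·2, 33·2+2·33) = (2177,132)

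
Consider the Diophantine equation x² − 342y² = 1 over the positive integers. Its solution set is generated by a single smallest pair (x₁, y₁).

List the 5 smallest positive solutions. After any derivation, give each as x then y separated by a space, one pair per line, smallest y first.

37 2
2737 148
202501 10950
14982337 810152
1108490437 59940298

d=342: √d = [18; 2,36] (ℓ=2, even), read p_1/q_1
k=0  a_k=18  p_k/q_k = 18/1
k=1  a_k=2  p_k/q_k = 37/2
fundamental: x₁=37, y₁=2  (since 1369 − 342·4 = 1)
(x_2, y_2) = (37·37 + 342·2·2, 37·2 + 2·37) = (2737, 148)
(x_3, y_3) = (37·2737 + 342·2·148, 37·148 + 2·2737) = (202501, 10950)
(x_4, y_4) = (37·202501 + 342·2·10950, 37·10950 + 2·202501) = (14982337, 810152)
(x_5, y_5) = (37·14982337 + 342·2·810152, 37·810152 + 2·14982337) = (1108490437, 59940298)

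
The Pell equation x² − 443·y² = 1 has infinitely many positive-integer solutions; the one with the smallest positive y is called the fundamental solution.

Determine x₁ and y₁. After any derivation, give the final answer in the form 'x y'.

442 21

√443 = [21; 21,42, …], period ℓ=2 (even) → k=1
step 0: (21, 1)  from 21·(1,0) + (0,1)
step 1: (442, 21)  from 21·(21,1) + (1,0)
(x₁, y₁) = (442, 21);  442² − 443·21² = 1 ✓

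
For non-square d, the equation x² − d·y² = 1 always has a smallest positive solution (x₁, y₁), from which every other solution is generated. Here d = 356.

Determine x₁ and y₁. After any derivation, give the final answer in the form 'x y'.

500001 26500

√356 = [18; 1,6,1,1,2,…,6,1,36, …], period ℓ=14 (even) → k=13
a_0=18:  p_0=18·1+0=18,  q_0=18·0+1=1
…
a_5=2:  p_5=2·283+151=717,  q_5=2·15+8=38
…
a_7=8:  p_7=8·1000+717=8717,  q_7=8·53+38=462
a_8=1:  p_8=1·8717+1000=9717,  q_8=1·462+53=515
…
a_10=1:  p_10=1·28151+9717=37868,  q_10=1·1492+515=2007
…
a_12=6:  p_12=6·66019+37868=433982,  q_12=6·3499+2007=23001
a_13=1:  p_13=1·433982+66019=500001,  q_13=1·23001+3499=26500
(x₁, y₁) = (500001, 26500);  500001² − 356·26500² = 1 ✓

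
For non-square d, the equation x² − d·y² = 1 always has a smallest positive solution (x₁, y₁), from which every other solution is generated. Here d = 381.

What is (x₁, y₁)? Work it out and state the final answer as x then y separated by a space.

1015 52

d=381: √d = [19; 1,1,12,1,1,38] (ℓ=6, even), read p_5/q_5
k=0  a_k=19  p_k/q_k = 19/1
…
k=2  a_k=1  p_k/q_k = 39/2
k=3  a_k=12  p_k/q_k = 488/25
k=4  a_k=1  p_k/q_k = 527/27
k=5  a_k=1  p_k/q_k = 1015/52
(x₁, y₁) = (1015, 52);  1015² − 381·52² = 1 ✓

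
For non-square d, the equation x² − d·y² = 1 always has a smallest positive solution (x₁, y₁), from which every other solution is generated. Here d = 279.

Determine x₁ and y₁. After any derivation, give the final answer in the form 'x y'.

1520 91

√279 = [16; 1,2,2,1,2,2,1,32, …], period ℓ=8 (even) → k=7
k=0  a_k=16  p_k/q_k = 16/1
k=1  a_k=1  p_k/q_k = 17/1
k=2  a_k=2  p_k/q_k = 50/3
k=3  a_k=2  p_k/q_k = 117/7
…
k=6  a_k=2  p_k/q_k = 1069/64
k=7  a_k=1  p_k/q_k = 1520/91
(x₁, y₁) = (1520, 91);  1520² − 279·91² = 1 ✓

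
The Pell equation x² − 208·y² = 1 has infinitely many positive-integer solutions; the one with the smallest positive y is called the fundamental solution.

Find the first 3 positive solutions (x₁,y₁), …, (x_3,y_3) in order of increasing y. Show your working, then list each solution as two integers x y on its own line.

649 45
842401 58410
1093435849 75816135

d=208: √d = [14; 2,2,1,2,2,28] (ℓ=6, even), read p_5/q_5
step 0: (14, 1)  from 14·(1,0) + (0,1)
step 1: (29, 2)  from 2·(14,1) + (1,0)
…
step 4: (274, 19)  from 2·(101,7) + (72,5)
step 5: (649, 45)  from 2·(274,19) + (101,7)
(x₁, y₁) = (649, 45);  649² − 208·45² = 1 ✓
(x_2, y_2) = (649·649 + 208·45·45, 649·45 + 45·649) = (842401, 58410)
(x_3, y_3) = (649·842401 + 208·45·58410, 649·58410 + 45·842401) = (1093435849, 75816135)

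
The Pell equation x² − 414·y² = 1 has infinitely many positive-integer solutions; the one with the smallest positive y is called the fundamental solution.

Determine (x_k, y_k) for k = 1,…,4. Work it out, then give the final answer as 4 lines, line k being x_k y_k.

24335 1196
1184384449 58209320
57643991108495 2833047603204
2805533046066067201 137884426789729360

√414 → a₀=20, period (2,1,7,2,7,1,2,40); ℓ=8 even so k=7
k=0  a_k=20  p_k/q_k = 20/1
k=1  a_k=2  p_k/q_k = 41/2
…
k=3  a_k=7  p_k/q_k = 468/23
k=4  a_k=2  p_k/q_k = 997/49
…
k=6  a_k=1  p_k/q_k = 8444/415
k=7  a_k=2  p_k/q_k = 24335/1196
(x₁, y₁) = (24335, 1196);  24335² − 414·1196² = 1 ✓
n=2: (24335,1196)∘(24335,1196) = (24335·24335+414·1196·1196, 24335·1196+1196·24335) = (1184384449,58209320)
n=3: (1184384449,58209320)∘(24335,1196) = (24335·1184384449+414·1196·58209320, 24335·58209320+1196·1184384449) = (57643991108495,2833047603204)
n=4: (57643991108495,2833047603204)∘(24335,1196) = (24335·57643991108495+414·1196·2833047603204, 24335·2833047603204+1196·57643991108495) = (2805533046066067201,137884426789729360)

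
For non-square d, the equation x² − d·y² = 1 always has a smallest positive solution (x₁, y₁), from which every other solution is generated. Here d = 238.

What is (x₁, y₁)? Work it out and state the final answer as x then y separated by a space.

11663 756

d=238: √d = [15; 2,2,1,14,1,2,2,30] (ℓ=8, even), read p_7/q_7
i=0: a=15 ⇒ p=15, q=1
…
i=2: a=2 ⇒ p=77, q=5
…
i=4: a=14 ⇒ p=1589, q=103
i=5: a=1 ⇒ p=1697, q=110
i=6: a=2 ⇒ p=4983, q=323
i=7: a=2 ⇒ p=11663, q=756
fundamental: x₁=11663, y₁=756  (since 136025569 − 238·571536 = 1)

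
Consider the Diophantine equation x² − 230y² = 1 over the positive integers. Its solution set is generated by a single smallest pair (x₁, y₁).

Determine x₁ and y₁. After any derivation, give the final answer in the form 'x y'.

d=230: √d = [15; 6,30] (ℓ=2, even), read p_1/q_1
k=0  a_k=15  p_k/q_k = 15/1
k=1  a_k=6  p_k/q_k = 91/6
→ (91, 6).  Check: 91²=8281, 230·6²=8280, difference 1.

91 6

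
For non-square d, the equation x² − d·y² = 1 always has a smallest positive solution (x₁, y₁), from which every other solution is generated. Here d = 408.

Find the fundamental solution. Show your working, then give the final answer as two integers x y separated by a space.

101 5

[20; 5,40] for √408; ℓ=2 ⇒ convergent index 1
step 0: (20, 1)  from 20·(1,0) + (0,1)
step 1: (101, 5)  from 5·(20,1) + (1,0)
→ (101, 5).  Check: 101²=10201, 408·5²=10200, difference 1.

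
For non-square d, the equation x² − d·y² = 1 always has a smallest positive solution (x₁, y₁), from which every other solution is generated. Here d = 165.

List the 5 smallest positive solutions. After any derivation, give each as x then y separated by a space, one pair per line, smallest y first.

√165 = [12; 1,5,2,5,1,24, …], period ℓ=6 (even) → k=5
a_0=12:  p_0=12·1+0=12,  q_0=12·0+1=1
a_1=1:  p_1=1·12+1=13,  q_1=1·1+0=1
…
a_3=2:  p_3=2·77+13=167,  q_3=2·6+1=13
a_4=5:  p_4=5·167+77=912,  q_4=5·13+6=71
a_5=1:  p_5=1·912+167=1079,  q_5=1·71+13=84
(x₁, y₁) = (1079, 84);  1079² − 165·84² = 1 ✓
(1079+84√165)^2 = 2328481 + 181272√165
(1079+84√165)^3 = 5024860919 + 391184892√165
(1079+84√165)^4 = 10843647534721 + 844176815664√165
(1079+84√165)^5 = 23400586355066999 + 1821733177018020√165

1079 84
2328481 181272
5024860919 391184892
10843647534721 844176815664
23400586355066999 1821733177018020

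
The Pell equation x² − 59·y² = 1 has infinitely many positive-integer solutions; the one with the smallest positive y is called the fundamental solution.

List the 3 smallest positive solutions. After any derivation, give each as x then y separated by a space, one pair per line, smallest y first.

530 69
561799 73140
595506410 77528331

d=59: √d = [7; 1,2,7,2,1,14] (ℓ=6, even), read p_5/q_5
a_0=7:  p_0=7·1+0=7,  q_0=7·0+1=1
a_1=1:  p_1=1·7+1=8,  q_1=1·1+0=1
…
a_4=2:  p_4=2·169+23=361,  q_4=2·22+3=47
a_5=1:  p_5=1·361+169=530,  q_5=1·47+22=69
fundamental: x₁=530, y₁=69  (since 280900 − 59·4761 = 1)
(530+69√59)^2 = 561799 + 73140√59
(530+69√59)^3 = 595506410 + 77528331√59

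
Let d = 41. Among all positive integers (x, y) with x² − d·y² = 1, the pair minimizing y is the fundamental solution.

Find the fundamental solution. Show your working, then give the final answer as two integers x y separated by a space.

2049 320

d=41: √d = [6; 2,2,12] (ℓ=3, odd), read p_5/q_5
i=0: a=6 ⇒ p=6, q=1
i=1: a=2 ⇒ p=13, q=2
i=2: a=2 ⇒ p=32, q=5
i=3: a=12 ⇒ p=397, q=62
i=4: a=2 ⇒ p=826, q=129
i=5: a=2 ⇒ p=2049, q=320
fundamental: x₁=2049, y₁=320  (since 4198401 − 41·102400 = 1)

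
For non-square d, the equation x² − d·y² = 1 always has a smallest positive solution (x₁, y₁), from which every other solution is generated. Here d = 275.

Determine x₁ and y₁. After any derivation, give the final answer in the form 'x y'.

199 12

d=275: √d = [16; 1,1,2,1,1,32] (ℓ=6, even), read p_5/q_5
a_0=16:  p_0=16·1+0=16,  q_0=16·0+1=1
a_1=1:  p_1=1·16+1=17,  q_1=1·1+0=1
…
a_3=2:  p_3=2·33+17=83,  q_3=2·2+1=5
a_4=1:  p_4=1·83+33=116,  q_4=1·5+2=7
a_5=1:  p_5=1·116+83=199,  q_5=1·7+5=12
(x₁, y₁) = (199, 12);  199² − 275·12² = 1 ✓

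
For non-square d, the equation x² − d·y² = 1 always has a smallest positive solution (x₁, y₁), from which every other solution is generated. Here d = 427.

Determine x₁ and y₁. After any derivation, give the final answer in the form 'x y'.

62 3

√427 = [20; 1,1,1,40, …], period ℓ=4 (even) → k=3
a_0=20:  p_0=20·1+0=20,  q_0=20·0+1=1
a_1=1:  p_1=1·20+1=21,  q_1=1·1+0=1
a_2=1:  p_2=1·21+20=41,  q_2=1·1+1=2
a_3=1:  p_3=1·41+21=62,  q_3=1·2+1=3
fundamental: x₁=62, y₁=3  (since 3844 − 427·9 = 1)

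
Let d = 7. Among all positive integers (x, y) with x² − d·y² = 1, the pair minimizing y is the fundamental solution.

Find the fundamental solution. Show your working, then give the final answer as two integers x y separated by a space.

√7 = [2; 1,1,1,4, …], period ℓ=4 (even) → k=3
i=0: a=2 ⇒ p=2, q=1
i=1: a=1 ⇒ p=3, q=1
i=2: a=1 ⇒ p=5, q=2
i=3: a=1 ⇒ p=8, q=3
→ (8, 3).  Check: 8²=64, 7·3²=63, difference 1.

8 3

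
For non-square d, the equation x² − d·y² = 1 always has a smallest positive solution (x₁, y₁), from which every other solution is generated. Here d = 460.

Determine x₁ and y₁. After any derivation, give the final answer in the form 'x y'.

2535751 118230

[21; 2,4,3,1,2,10,2,1,3,4,2,42] for √460; ℓ=12 ⇒ convergent index 11
step 0: (21, 1)  from 21·(1,0) + (0,1)
…
step 3: (622, 29)  from 3·(193,9) + (43,2)
…
step 10: (1135029, 52921)  from 4·(265693,12388) + (72257,3369)
step 11: (2535751, 118230)  from 2·(1135029,52921) + (265693,12388)
fundamental: x₁=2535751, y₁=118230  (since 6430033134001 − 460·13978332900 = 1)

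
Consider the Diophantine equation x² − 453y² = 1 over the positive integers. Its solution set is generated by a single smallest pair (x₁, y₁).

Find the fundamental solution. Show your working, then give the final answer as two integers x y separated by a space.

[21; 3,1,1,10,14,10,1,1,3,42] for √453; ℓ=10 ⇒ convergent index 9
a_0=21:  p_0=21·1+0=21,  q_0=21·0+1=1
…
a_2=1:  p_2=1·64+21=85,  q_2=1·3+1=4
a_3=1:  p_3=1·85+64=149,  q_3=1·4+3=7
a_4=10:  p_4=10·149+85=1575,  q_4=10·7+4=74
…
a_6=10:  p_6=10·22199+1575=223565,  q_6=10·1043+74=10504
…
a_8=1:  p_8=1·245764+223565=469329,  q_8=1·11547+10504=22051
a_9=3:  p_9=3·469329+245764=1653751,  q_9=3·22051+11547=77700
→ (1653751, 77700).  Check: 1653751²=2734892370001, 453·77700²=2734892370000, difference 1.

1653751 77700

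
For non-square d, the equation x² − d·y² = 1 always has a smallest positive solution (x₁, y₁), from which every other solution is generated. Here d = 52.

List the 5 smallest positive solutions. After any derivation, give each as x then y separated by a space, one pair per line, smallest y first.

649 90
842401 116820
1093435849 151632270
1419278889601 196818569640
1842222905266249 255470351760450

d=52: √d = [7; 4,1,2,1,4,14] (ℓ=6, even), read p_5/q_5
i=0: a=7 ⇒ p=7, q=1
i=1: a=4 ⇒ p=29, q=4
i=2: a=1 ⇒ p=36, q=5
i=3: a=2 ⇒ p=101, q=14
i=4: a=1 ⇒ p=137, q=19
i=5: a=4 ⇒ p=649, q=90
→ (649, 90).  Check: 649²=421201, 52·90²=421200, difference 1.
(649+90√52)^2 = 842401 + 116820√52
(649+90√52)^3 = 1093435849 + 151632270√52
(649+90√52)^4 = 1419278889601 + 196818569640√52
(649+90√52)^5 = 1842222905266249 + 255470351760450√52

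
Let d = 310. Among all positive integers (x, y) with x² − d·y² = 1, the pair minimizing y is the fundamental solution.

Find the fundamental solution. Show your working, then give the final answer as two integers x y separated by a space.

848719 48204

√310 = [17; 1,1,1,1,5,…,1,1,34, …], period ℓ=16 (even) → k=15
a_0=17:  p_0=17·1+0=17,  q_0=17·0+1=1
a_1=1:  p_1=1·17+1=18,  q_1=1·1+0=1
a_2=1:  p_2=1·18+17=35,  q_2=1·1+1=2
a_3=1:  p_3=1·35+18=53,  q_3=1·2+1=3
…
a_6=3:  p_6=3·493+88=1567,  q_6=3·28+5=89
a_7=1:  p_7=1·1567+493=2060,  q_7=1·89+28=117
a_8=2:  p_8=2·2060+1567=5687,  q_8=2·117+89=323
a_9=1:  p_9=1·5687+2060=7747,  q_9=1·323+117=440
…
a_14=1:  p_14=1·333702+181315=515017,  q_14=1·18953+10298=29251
a_15=1:  p_15=1·515017+333702=848719,  q_15=1·29251+18953=48204
(x₁, y₁) = (848719, 48204);  848719² − 310·48204² = 1 ✓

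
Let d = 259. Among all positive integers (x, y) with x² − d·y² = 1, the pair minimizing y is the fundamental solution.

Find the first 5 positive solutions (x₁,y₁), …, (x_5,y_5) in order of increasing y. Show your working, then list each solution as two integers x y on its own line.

847225 52644
1435580401249 89202625800
2432519210895520825 151149389286757356
4121782176900479681520001 256115082676856799248400
6984153809646585277140670173625 433974201841648854097164622644

[16; 10,1,2,3,4,3,2,1,10,32] for √259; ℓ=10 ⇒ convergent index 9
a_0=16:  p_0=16·1+0=16,  q_0=16·0+1=1
…
a_2=1:  p_2=1·161+16=177,  q_2=1·10+1=11
…
a_6=3:  p_6=3·7403+1722=23931,  q_6=3·460+107=1487
a_7=2:  p_7=2·23931+7403=55265,  q_7=2·1487+460=3434
a_8=1:  p_8=1·55265+23931=79196,  q_8=1·3434+1487=4921
a_9=10:  p_9=10·79196+55265=847225,  q_9=10·4921+3434=52644
(x₁, y₁) = (847225, 52644);  847225² − 259·52644² = 1 ✓
(847225+52644√259)^2 = 1435580401249 + 89202625800√259
(847225+52644√259)^3 = 2432519210895520825 + 151149389286757356√259
(847225+52644√259)^4 = 4121782176900479681520001 + 256115082676856799248400√259
(847225+52644√259)^5 = 6984153809646585277140670173625 + 433974201841648854097164622644√259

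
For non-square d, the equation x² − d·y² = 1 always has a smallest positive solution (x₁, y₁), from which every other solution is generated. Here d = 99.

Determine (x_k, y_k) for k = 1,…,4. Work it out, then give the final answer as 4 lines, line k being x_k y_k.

√99 → a₀=9, period (1,18); ℓ=2 even so k=1
k=0  a_k=9  p_k/q_k = 9/1
k=1  a_k=1  p_k/q_k = 10/1
(x₁, y₁) = (10, 1);  10² − 99·1² = 1 ✓
(x_2, y_2) = (10·10 + 99·1·1, 10·1 + 1·10) = (199, 20)
(x_3, y_3) = (10·199 + 99·1·20, 10·20 + 1·199) = (3970, 399)
(x_4, y_4) = (10·3970 + 99·1·399, 10·399 + 1·3970) = (79201, 7960)

10 1
199 20
3970 399
79201 7960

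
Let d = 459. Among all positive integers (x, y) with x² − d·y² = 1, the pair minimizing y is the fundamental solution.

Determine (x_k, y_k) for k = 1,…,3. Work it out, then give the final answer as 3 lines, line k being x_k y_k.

d=459: √d = [21; 2,2,1,4,21,4,1,2,2,42] (ℓ=10, even), read p_9/q_9
k=0  a_k=21  p_k/q_k = 21/1
k=1  a_k=2  p_k/q_k = 43/2
k=2  a_k=2  p_k/q_k = 107/5
…
k=8  a_k=2  p_k/q_k = 212079/9899
k=9  a_k=2  p_k/q_k = 499850/23331
→ (499850, 23331).  Check: 499850²=249850022500, 459·23331²=249850022499, difference 1.
k=2:  x_2 = 499850·499850+459·23331·23331 = 499700044999,  y_2 = 499850·23331+23331·499850 = 23324000700
k=3:  x_3 = 499850·499700044999+459·23331·23324000700 = 499550134985000450,  y_3 = 499850·23324000700+23331·499700044999 = 23317003499766669

499850 23331
499700044999 23324000700
499550134985000450 23317003499766669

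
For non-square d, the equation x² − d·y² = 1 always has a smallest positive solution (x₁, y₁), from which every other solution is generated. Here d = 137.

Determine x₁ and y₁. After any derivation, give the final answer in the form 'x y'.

d=137: √d = [11; 1,2,2,1,1,2,2,1,22] (ℓ=9, odd), read p_17/q_17
a_0=11:  p_0=11·1+0=11,  q_0=11·0+1=1
…
a_2=2:  p_2=2·12+11=35,  q_2=2·1+1=3
a_3=2:  p_3=2·35+12=82,  q_3=2·3+1=7
a_4=1:  p_4=1·82+35=117,  q_4=1·7+3=10
…
a_7=2:  p_7=2·515+199=1229,  q_7=2·44+17=105
…
a_9=22:  p_9=22·1744+1229=39597,  q_9=22·149+105=3383
a_10=1:  p_10=1·39597+1744=41341,  q_10=1·3383+149=3532
a_11=2:  p_11=2·41341+39597=122279,  q_11=2·3532+3383=10447
a_12=2:  p_12=2·122279+41341=285899,  q_12=2·10447+3532=24426
a_13=1:  p_13=1·285899+122279=408178,  q_13=1·24426+10447=34873
a_14=1:  p_14=1·408178+285899=694077,  q_14=1·34873+24426=59299
…
a_16=2:  p_16=2·1796332+694077=4286741,  q_16=2·153471+59299=366241
a_17=1:  p_17=1·4286741+1796332=6083073,  q_17=1·366241+153471=519712
(x₁, y₁) = (6083073, 519712);  6083073² − 137·519712² = 1 ✓

6083073 519712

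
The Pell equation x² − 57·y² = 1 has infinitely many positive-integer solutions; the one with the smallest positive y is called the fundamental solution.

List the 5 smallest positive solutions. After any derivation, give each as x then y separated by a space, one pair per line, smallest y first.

d=57: √d = [7; 1,1,4,1,1,14] (ℓ=6, even), read p_5/q_5
step 0: (7, 1)  from 7·(1,0) + (0,1)
step 1: (8, 1)  from 1·(7,1) + (1,0)
…
step 3: (68, 9)  from 4·(15,2) + (8,1)
step 4: (83, 11)  from 1·(68,9) + (15,2)
step 5: (151, 20)  from 1·(83,11) + (68,9)
→ (151, 20).  Check: 151²=22801, 57·20²=22800, difference 1.
n=2: (151,20)∘(151,20) = (151·151+57·20·20, 151·20+20·151) = (45601,6040)
n=3: (45601,6040)∘(151,20) = (151·45601+57·20·6040, 151·6040+20·45601) = (13771351,1824060)
n=4: (13771351,1824060)∘(151,20) = (151·13771351+57·20·1824060, 151·1824060+20·13771351) = (4158902401,550860080)
n=5: (4158902401,550860080)∘(151,20) = (151·4158902401+57·20·550860080, 151·550860080+20·4158902401) = (1255974753751,166357920100)

151 20
45601 6040
13771351 1824060
4158902401 550860080
1255974753751 166357920100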